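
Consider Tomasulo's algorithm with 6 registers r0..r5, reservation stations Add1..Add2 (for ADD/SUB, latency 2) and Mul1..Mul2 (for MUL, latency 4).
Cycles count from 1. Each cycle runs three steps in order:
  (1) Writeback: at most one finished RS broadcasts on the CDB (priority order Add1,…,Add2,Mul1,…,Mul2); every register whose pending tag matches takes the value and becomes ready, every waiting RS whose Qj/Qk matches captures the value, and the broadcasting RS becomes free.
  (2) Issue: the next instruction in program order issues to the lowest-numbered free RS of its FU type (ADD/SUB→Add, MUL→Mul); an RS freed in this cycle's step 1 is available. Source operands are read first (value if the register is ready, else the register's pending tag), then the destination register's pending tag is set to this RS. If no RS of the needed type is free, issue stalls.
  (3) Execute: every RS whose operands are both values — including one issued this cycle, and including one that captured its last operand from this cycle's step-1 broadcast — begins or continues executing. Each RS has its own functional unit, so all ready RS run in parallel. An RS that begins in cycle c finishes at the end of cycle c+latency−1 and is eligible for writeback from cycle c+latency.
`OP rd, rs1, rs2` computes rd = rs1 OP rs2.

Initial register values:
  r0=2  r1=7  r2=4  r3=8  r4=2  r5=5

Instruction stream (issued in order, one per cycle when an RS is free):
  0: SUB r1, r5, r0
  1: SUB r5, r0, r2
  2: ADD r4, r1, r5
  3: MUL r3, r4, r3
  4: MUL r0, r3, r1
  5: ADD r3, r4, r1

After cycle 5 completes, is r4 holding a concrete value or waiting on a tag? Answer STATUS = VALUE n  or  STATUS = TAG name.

STATUS = TAG Add1

  c1: issue SUB r1<-Add1  regs: r0:2,r1:Add1,r2:4,r3:8,r4:2,r5:5
  c2: issue SUB r5<-Add2  regs: r0:2,r1:Add1,r2:4,r3:8,r4:2,r5:Add2
  c3: CDB Add1=3; issue ADD r4<-Add1  regs: r0:2,r1:3,r2:4,r3:8,r4:Add1,r5:Add2
  c4: CDB Add2=-2; issue MUL r3<-Mul1  regs: r0:2,r1:3,r2:4,r3:Mul1,r4:Add1,r5:-2
  c5: issue MUL r0<-Mul2  regs: r0:Mul2,r1:3,r2:4,r3:Mul1,r4:Add1,r5:-2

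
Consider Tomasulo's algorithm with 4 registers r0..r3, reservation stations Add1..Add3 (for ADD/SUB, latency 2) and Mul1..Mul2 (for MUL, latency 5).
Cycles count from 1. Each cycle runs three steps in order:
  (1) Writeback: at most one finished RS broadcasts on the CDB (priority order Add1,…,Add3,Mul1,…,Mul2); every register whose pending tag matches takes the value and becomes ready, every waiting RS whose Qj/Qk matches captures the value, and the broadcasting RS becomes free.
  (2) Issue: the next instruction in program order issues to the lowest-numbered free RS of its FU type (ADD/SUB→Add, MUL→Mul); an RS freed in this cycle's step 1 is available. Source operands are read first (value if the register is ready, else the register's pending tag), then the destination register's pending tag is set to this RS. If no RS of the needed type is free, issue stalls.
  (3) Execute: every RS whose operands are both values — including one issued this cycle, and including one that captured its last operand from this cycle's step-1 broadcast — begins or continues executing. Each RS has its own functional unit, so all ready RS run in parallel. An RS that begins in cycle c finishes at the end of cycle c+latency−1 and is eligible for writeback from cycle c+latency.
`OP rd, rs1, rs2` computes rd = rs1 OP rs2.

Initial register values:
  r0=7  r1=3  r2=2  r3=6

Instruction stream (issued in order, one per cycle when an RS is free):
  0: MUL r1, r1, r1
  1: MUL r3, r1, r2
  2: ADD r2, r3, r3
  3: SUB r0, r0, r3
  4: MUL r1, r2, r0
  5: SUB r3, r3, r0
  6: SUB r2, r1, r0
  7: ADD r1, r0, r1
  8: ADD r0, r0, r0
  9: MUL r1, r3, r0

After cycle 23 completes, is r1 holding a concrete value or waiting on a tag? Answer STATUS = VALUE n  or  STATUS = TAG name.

  c1: issue MUL r1<-Mul1  regs: r0:7,r1:Mul1,r2:2,r3:6
  c2: issue MUL r3<-Mul2  regs: r0:7,r1:Mul1,r2:2,r3:Mul2
  c3: issue ADD r2<-Add1  regs: r0:7,r1:Mul1,r2:Add1,r3:Mul2
  c4: issue SUB r0<-Add2  regs: r0:Add2,r1:Mul1,r2:Add1,r3:Mul2
  c5: stall  regs: r0:Add2,r1:Mul1,r2:Add1,r3:Mul2
  c6: CDB Mul1=9; issue MUL r1<-Mul1  regs: r0:Add2,r1:Mul1,r2:Add1,r3:Mul2
  c7: issue SUB r3<-Add3  regs: r0:Add2,r1:Mul1,r2:Add1,r3:Add3
  c8: stall  regs: r0:Add2,r1:Mul1,r2:Add1,r3:Add3
  c9: stall  regs: r0:Add2,r1:Mul1,r2:Add1,r3:Add3
  c10: stall  regs: r0:Add2,r1:Mul1,r2:Add1,r3:Add3
  c11: CDB Mul2=18; stall  regs: r0:Add2,r1:Mul1,r2:Add1,r3:Add3
  c12: stall  regs: r0:Add2,r1:Mul1,r2:Add1,r3:Add3
  c13: CDB Add1=36; issue SUB r2<-Add1  regs: r0:Add2,r1:Mul1,r2:Add1,r3:Add3
  c14: CDB Add2=-11; issue ADD r1<-Add2  regs: r0:-11,r1:Add2,r2:Add1,r3:Add3
  c15: stall  regs: r0:-11,r1:Add2,r2:Add1,r3:Add3
  c16: CDB Add3=29; issue ADD r0<-Add3  regs: r0:Add3,r1:Add2,r2:Add1,r3:29
  c17: issue MUL r1<-Mul2  regs: r0:Add3,r1:Mul2,r2:Add1,r3:29
  c18: CDB Add3=-22  regs: r0:-22,r1:Mul2,r2:Add1,r3:29
  c19: CDB Mul1=-396  regs: r0:-22,r1:Mul2,r2:Add1,r3:29
  c20: -  regs: r0:-22,r1:Mul2,r2:Add1,r3:29
  c21: CDB Add1=-385  regs: r0:-22,r1:Mul2,r2:-385,r3:29
  c22: CDB Add2=-407  regs: r0:-22,r1:Mul2,r2:-385,r3:29
  c23: CDB Mul2=-638  regs: r0:-22,r1:-638,r2:-385,r3:29

STATUS = VALUE -638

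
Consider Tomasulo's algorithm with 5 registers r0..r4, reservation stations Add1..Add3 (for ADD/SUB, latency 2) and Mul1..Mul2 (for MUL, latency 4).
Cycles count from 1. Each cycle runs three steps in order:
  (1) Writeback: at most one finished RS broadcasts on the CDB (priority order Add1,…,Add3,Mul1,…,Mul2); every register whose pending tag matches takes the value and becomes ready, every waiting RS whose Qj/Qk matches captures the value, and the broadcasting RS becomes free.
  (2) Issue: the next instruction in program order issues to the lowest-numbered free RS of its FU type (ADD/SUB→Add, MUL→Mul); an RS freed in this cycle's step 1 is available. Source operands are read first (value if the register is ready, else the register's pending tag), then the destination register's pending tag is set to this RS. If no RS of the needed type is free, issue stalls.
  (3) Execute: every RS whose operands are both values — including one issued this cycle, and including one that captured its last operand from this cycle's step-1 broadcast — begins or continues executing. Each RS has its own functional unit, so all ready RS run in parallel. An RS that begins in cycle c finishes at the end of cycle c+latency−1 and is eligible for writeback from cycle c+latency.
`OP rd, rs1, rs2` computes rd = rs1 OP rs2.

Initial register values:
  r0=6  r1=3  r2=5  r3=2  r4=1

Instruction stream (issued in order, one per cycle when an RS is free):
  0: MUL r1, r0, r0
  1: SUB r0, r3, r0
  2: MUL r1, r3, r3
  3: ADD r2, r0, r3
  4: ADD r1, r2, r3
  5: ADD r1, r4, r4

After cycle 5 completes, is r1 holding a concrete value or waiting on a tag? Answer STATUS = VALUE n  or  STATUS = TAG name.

STATUS = TAG Add2

c1: issue MUL r1<-Mul1 | r0:6,r1:Mul1,r2:5,r3:2,r4:1
c2: issue SUB r0<-Add1 | r0:Add1,r1:Mul1,r2:5,r3:2,r4:1
c3: issue MUL r1<-Mul2 | r0:Add1,r1:Mul2,r2:5,r3:2,r4:1
c4: CDB Add1=-4; issue ADD r2<-Add1 | r0:-4,r1:Mul2,r2:Add1,r3:2,r4:1
c5: CDB Mul1=36; issue ADD r1<-Add2 | r0:-4,r1:Add2,r2:Add1,r3:2,r4:1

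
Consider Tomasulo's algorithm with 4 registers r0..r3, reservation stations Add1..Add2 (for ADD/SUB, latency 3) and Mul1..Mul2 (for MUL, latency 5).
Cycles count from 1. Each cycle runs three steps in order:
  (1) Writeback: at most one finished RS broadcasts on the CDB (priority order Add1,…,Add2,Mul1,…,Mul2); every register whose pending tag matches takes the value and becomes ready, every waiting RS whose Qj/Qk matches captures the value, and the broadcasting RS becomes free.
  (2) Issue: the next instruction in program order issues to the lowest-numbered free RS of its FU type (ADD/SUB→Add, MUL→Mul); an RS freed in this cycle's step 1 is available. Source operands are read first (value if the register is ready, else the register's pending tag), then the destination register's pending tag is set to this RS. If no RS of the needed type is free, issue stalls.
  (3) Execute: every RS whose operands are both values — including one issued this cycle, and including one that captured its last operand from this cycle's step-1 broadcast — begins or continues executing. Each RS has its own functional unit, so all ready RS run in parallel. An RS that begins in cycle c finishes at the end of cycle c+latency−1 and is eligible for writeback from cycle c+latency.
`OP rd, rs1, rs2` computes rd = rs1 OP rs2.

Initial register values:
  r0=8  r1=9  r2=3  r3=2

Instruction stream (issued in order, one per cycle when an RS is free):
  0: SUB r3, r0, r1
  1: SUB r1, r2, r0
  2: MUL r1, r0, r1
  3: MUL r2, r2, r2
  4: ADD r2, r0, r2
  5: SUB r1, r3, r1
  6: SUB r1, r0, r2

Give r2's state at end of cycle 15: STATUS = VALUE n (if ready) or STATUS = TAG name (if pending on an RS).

  c1: issue SUB r3<-Add1  regs: r0:8,r1:9,r2:3,r3:Add1
  c2: issue SUB r1<-Add2  regs: r0:8,r1:Add2,r2:3,r3:Add1
  c3: issue MUL r1<-Mul1  regs: r0:8,r1:Mul1,r2:3,r3:Add1
  c4: CDB Add1=-1; issue MUL r2<-Mul2  regs: r0:8,r1:Mul1,r2:Mul2,r3:-1
  c5: CDB Add2=-5; issue ADD r2<-Add1  regs: r0:8,r1:Mul1,r2:Add1,r3:-1
  c6: issue SUB r1<-Add2  regs: r0:8,r1:Add2,r2:Add1,r3:-1
  c7: stall  regs: r0:8,r1:Add2,r2:Add1,r3:-1
  c8: stall  regs: r0:8,r1:Add2,r2:Add1,r3:-1
  c9: CDB Mul2=9; stall  regs: r0:8,r1:Add2,r2:Add1,r3:-1
  c10: CDB Mul1=-40; stall  regs: r0:8,r1:Add2,r2:Add1,r3:-1
  c11: stall  regs: r0:8,r1:Add2,r2:Add1,r3:-1
  c12: CDB Add1=17; issue SUB r1<-Add1  regs: r0:8,r1:Add1,r2:17,r3:-1
  c13: CDB Add2=39  regs: r0:8,r1:Add1,r2:17,r3:-1
  c14: -  regs: r0:8,r1:Add1,r2:17,r3:-1
  c15: CDB Add1=-9  regs: r0:8,r1:-9,r2:17,r3:-1

STATUS = VALUE 17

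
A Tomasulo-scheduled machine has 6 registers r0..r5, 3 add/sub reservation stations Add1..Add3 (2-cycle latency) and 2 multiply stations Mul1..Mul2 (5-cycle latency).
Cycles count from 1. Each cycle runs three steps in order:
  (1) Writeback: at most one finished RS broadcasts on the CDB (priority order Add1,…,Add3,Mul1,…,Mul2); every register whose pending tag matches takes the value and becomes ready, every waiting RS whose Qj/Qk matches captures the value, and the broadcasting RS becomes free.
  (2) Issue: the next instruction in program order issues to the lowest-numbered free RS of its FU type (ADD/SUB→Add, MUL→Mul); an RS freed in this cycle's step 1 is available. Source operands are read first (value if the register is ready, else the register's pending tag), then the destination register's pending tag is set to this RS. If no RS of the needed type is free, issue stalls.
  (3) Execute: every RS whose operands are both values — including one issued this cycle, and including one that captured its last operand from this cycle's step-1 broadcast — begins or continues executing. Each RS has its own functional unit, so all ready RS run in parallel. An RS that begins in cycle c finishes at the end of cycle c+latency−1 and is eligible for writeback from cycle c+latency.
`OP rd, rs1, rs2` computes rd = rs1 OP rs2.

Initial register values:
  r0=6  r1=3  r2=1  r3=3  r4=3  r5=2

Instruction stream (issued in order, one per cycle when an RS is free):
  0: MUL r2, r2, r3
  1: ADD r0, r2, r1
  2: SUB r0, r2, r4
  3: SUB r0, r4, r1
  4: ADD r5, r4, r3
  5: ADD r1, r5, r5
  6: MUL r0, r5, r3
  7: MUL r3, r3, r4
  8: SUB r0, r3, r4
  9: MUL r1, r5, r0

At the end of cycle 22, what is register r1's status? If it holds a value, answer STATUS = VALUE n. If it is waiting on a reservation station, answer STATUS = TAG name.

STATUS = VALUE 36

c1: issue MUL r2<-Mul1 | r0:6,r1:3,r2:Mul1,r3:3,r4:3,r5:2
c2: issue ADD r0<-Add1 | r0:Add1,r1:3,r2:Mul1,r3:3,r4:3,r5:2
c3: issue SUB r0<-Add2 | r0:Add2,r1:3,r2:Mul1,r3:3,r4:3,r5:2
c4: issue SUB r0<-Add3 | r0:Add3,r1:3,r2:Mul1,r3:3,r4:3,r5:2
c5: stall | r0:Add3,r1:3,r2:Mul1,r3:3,r4:3,r5:2
c6: CDB Add3=0; issue ADD r5<-Add3 | r0:0,r1:3,r2:Mul1,r3:3,r4:3,r5:Add3
c7: CDB Mul1=3; stall | r0:0,r1:3,r2:3,r3:3,r4:3,r5:Add3
c8: CDB Add3=6; issue ADD r1<-Add3 | r0:0,r1:Add3,r2:3,r3:3,r4:3,r5:6
c9: CDB Add1=6; issue MUL r0<-Mul1 | r0:Mul1,r1:Add3,r2:3,r3:3,r4:3,r5:6
c10: CDB Add2=0; issue MUL r3<-Mul2 | r0:Mul1,r1:Add3,r2:3,r3:Mul2,r4:3,r5:6
c11: CDB Add3=12; issue SUB r0<-Add1 | r0:Add1,r1:12,r2:3,r3:Mul2,r4:3,r5:6
c12: stall | r0:Add1,r1:12,r2:3,r3:Mul2,r4:3,r5:6
c13: stall | r0:Add1,r1:12,r2:3,r3:Mul2,r4:3,r5:6
c14: CDB Mul1=18; issue MUL r1<-Mul1 | r0:Add1,r1:Mul1,r2:3,r3:Mul2,r4:3,r5:6
c15: CDB Mul2=9 | r0:Add1,r1:Mul1,r2:3,r3:9,r4:3,r5:6
c16: - | r0:Add1,r1:Mul1,r2:3,r3:9,r4:3,r5:6
c17: CDB Add1=6 | r0:6,r1:Mul1,r2:3,r3:9,r4:3,r5:6
c18: - | r0:6,r1:Mul1,r2:3,r3:9,r4:3,r5:6
c19: - | r0:6,r1:Mul1,r2:3,r3:9,r4:3,r5:6
c20: - | r0:6,r1:Mul1,r2:3,r3:9,r4:3,r5:6
c21: - | r0:6,r1:Mul1,r2:3,r3:9,r4:3,r5:6
c22: CDB Mul1=36 | r0:6,r1:36,r2:3,r3:9,r4:3,r5:6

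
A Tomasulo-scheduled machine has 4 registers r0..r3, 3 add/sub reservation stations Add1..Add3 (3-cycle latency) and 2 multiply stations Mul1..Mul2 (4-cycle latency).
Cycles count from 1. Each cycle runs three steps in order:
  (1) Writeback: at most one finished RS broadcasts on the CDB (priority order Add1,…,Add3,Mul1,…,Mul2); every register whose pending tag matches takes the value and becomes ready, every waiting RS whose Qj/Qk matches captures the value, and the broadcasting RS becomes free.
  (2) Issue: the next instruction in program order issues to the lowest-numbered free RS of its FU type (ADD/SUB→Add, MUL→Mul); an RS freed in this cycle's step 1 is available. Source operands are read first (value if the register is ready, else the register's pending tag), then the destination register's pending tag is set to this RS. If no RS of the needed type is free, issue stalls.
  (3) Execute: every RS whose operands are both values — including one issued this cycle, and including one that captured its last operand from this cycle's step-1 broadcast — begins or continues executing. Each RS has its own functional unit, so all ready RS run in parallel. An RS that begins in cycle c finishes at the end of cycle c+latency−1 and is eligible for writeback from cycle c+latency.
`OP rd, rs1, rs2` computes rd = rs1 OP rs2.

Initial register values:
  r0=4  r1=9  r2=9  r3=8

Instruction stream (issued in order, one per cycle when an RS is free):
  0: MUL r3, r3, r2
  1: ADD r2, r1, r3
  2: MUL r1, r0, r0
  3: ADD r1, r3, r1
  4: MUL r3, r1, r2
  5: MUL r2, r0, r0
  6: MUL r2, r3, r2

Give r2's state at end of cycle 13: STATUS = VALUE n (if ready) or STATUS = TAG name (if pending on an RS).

  c1: issue MUL r3<-Mul1  regs: r0:4,r1:9,r2:9,r3:Mul1
  c2: issue ADD r2<-Add1  regs: r0:4,r1:9,r2:Add1,r3:Mul1
  c3: issue MUL r1<-Mul2  regs: r0:4,r1:Mul2,r2:Add1,r3:Mul1
  c4: issue ADD r1<-Add2  regs: r0:4,r1:Add2,r2:Add1,r3:Mul1
  c5: CDB Mul1=72; issue MUL r3<-Mul1  regs: r0:4,r1:Add2,r2:Add1,r3:Mul1
  c6: stall  regs: r0:4,r1:Add2,r2:Add1,r3:Mul1
  c7: CDB Mul2=16; issue MUL r2<-Mul2  regs: r0:4,r1:Add2,r2:Mul2,r3:Mul1
  c8: CDB Add1=81; stall  regs: r0:4,r1:Add2,r2:Mul2,r3:Mul1
  c9: stall  regs: r0:4,r1:Add2,r2:Mul2,r3:Mul1
  c10: CDB Add2=88; stall  regs: r0:4,r1:88,r2:Mul2,r3:Mul1
  c11: CDB Mul2=16; issue MUL r2<-Mul2  regs: r0:4,r1:88,r2:Mul2,r3:Mul1
  c12: -  regs: r0:4,r1:88,r2:Mul2,r3:Mul1
  c13: -  regs: r0:4,r1:88,r2:Mul2,r3:Mul1

STATUS = TAG Mul2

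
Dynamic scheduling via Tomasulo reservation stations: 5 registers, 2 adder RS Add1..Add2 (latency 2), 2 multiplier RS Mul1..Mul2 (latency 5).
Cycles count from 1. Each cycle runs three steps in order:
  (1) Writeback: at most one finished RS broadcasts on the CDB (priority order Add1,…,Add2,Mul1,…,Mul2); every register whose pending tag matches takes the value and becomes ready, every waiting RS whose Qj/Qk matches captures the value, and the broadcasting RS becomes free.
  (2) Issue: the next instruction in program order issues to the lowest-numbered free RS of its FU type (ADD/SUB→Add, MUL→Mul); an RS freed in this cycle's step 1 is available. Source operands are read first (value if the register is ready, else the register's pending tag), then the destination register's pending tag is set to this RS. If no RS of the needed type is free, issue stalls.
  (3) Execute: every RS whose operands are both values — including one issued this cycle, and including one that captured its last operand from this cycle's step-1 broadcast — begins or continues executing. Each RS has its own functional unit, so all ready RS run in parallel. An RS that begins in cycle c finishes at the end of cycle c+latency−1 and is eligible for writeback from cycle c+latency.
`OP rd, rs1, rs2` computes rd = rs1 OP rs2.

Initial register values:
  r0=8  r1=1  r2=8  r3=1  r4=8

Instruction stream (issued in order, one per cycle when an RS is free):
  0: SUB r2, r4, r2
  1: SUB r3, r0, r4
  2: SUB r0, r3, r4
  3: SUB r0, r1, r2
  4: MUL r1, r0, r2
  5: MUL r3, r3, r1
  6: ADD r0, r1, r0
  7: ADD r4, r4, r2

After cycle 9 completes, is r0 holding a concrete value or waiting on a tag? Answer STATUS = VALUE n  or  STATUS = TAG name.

cycle 1: issue SUB r2<-Add1 // r0:8,r1:1,r2:Add1,r3:1,r4:8
cycle 2: issue SUB r3<-Add2 // r0:8,r1:1,r2:Add1,r3:Add2,r4:8
cycle 3: CDB Add1=0; issue SUB r0<-Add1 // r0:Add1,r1:1,r2:0,r3:Add2,r4:8
cycle 4: CDB Add2=0; issue SUB r0<-Add2 // r0:Add2,r1:1,r2:0,r3:0,r4:8
cycle 5: issue MUL r1<-Mul1 // r0:Add2,r1:Mul1,r2:0,r3:0,r4:8
cycle 6: CDB Add1=-8; issue MUL r3<-Mul2 // r0:Add2,r1:Mul1,r2:0,r3:Mul2,r4:8
cycle 7: CDB Add2=1; issue ADD r0<-Add1 // r0:Add1,r1:Mul1,r2:0,r3:Mul2,r4:8
cycle 8: issue ADD r4<-Add2 // r0:Add1,r1:Mul1,r2:0,r3:Mul2,r4:Add2
cycle 9: - // r0:Add1,r1:Mul1,r2:0,r3:Mul2,r4:Add2

STATUS = TAG Add1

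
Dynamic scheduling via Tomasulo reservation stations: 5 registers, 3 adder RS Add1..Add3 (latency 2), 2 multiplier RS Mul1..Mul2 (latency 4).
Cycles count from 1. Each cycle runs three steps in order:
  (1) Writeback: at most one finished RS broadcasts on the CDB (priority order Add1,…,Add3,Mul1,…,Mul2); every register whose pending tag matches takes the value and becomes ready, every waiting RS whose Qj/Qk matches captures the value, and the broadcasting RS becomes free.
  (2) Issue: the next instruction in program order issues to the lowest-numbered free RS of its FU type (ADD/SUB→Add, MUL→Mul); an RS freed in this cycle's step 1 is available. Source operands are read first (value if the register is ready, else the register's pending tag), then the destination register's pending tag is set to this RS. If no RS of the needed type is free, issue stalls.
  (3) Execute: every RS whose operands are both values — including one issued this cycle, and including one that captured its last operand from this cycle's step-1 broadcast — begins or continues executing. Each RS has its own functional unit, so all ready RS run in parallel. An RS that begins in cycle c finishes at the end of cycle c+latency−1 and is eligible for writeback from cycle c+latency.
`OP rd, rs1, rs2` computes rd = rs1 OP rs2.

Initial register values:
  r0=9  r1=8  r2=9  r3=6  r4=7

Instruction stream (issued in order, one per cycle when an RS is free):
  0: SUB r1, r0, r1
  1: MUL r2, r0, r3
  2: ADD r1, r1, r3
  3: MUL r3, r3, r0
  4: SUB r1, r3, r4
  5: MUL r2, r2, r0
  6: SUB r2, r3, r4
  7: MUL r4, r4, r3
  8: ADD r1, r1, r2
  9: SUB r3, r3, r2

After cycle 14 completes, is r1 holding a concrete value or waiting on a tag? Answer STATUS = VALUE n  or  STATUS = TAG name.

STATUS = VALUE 94

cycle 1: issue SUB r1<-Add1 // r0:9,r1:Add1,r2:9,r3:6,r4:7
cycle 2: issue MUL r2<-Mul1 // r0:9,r1:Add1,r2:Mul1,r3:6,r4:7
cycle 3: CDB Add1=1; issue ADD r1<-Add1 // r0:9,r1:Add1,r2:Mul1,r3:6,r4:7
cycle 4: issue MUL r3<-Mul2 // r0:9,r1:Add1,r2:Mul1,r3:Mul2,r4:7
cycle 5: CDB Add1=7; issue SUB r1<-Add1 // r0:9,r1:Add1,r2:Mul1,r3:Mul2,r4:7
cycle 6: CDB Mul1=54; issue MUL r2<-Mul1 // r0:9,r1:Add1,r2:Mul1,r3:Mul2,r4:7
cycle 7: issue SUB r2<-Add2 // r0:9,r1:Add1,r2:Add2,r3:Mul2,r4:7
cycle 8: CDB Mul2=54; issue MUL r4<-Mul2 // r0:9,r1:Add1,r2:Add2,r3:54,r4:Mul2
cycle 9: issue ADD r1<-Add3 // r0:9,r1:Add3,r2:Add2,r3:54,r4:Mul2
cycle 10: CDB Add1=47; issue SUB r3<-Add1 // r0:9,r1:Add3,r2:Add2,r3:Add1,r4:Mul2
cycle 11: CDB Add2=47 // r0:9,r1:Add3,r2:47,r3:Add1,r4:Mul2
cycle 12: CDB Mul1=486 // r0:9,r1:Add3,r2:47,r3:Add1,r4:Mul2
cycle 13: CDB Add1=7 // r0:9,r1:Add3,r2:47,r3:7,r4:Mul2
cycle 14: CDB Add3=94 // r0:9,r1:94,r2:47,r3:7,r4:Mul2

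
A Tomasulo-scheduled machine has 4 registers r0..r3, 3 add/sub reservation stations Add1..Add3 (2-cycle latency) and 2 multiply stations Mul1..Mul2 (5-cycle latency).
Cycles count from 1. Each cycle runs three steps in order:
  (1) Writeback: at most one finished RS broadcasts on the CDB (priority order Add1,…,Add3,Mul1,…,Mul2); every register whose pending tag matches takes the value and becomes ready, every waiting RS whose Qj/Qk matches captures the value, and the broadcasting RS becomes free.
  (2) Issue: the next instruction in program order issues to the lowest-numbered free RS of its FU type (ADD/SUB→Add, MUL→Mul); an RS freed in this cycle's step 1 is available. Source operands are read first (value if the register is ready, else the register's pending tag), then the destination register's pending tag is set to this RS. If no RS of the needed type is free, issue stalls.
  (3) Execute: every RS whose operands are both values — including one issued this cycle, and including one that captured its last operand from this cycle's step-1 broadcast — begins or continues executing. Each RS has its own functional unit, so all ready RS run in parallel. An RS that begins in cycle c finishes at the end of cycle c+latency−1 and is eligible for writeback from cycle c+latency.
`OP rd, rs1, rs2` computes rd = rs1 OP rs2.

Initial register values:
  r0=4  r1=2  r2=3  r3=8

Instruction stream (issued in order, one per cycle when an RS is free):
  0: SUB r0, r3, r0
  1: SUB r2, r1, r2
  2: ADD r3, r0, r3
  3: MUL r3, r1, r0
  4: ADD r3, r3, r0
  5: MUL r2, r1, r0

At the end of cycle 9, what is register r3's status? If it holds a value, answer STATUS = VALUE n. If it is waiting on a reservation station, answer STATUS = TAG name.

  c1: issue SUB r0<-Add1  regs: r0:Add1,r1:2,r2:3,r3:8
  c2: issue SUB r2<-Add2  regs: r0:Add1,r1:2,r2:Add2,r3:8
  c3: CDB Add1=4; issue ADD r3<-Add1  regs: r0:4,r1:2,r2:Add2,r3:Add1
  c4: CDB Add2=-1; issue MUL r3<-Mul1  regs: r0:4,r1:2,r2:-1,r3:Mul1
  c5: CDB Add1=12; issue ADD r3<-Add1  regs: r0:4,r1:2,r2:-1,r3:Add1
  c6: issue MUL r2<-Mul2  regs: r0:4,r1:2,r2:Mul2,r3:Add1
  c7: -  regs: r0:4,r1:2,r2:Mul2,r3:Add1
  c8: -  regs: r0:4,r1:2,r2:Mul2,r3:Add1
  c9: CDB Mul1=8  regs: r0:4,r1:2,r2:Mul2,r3:Add1

STATUS = TAG Add1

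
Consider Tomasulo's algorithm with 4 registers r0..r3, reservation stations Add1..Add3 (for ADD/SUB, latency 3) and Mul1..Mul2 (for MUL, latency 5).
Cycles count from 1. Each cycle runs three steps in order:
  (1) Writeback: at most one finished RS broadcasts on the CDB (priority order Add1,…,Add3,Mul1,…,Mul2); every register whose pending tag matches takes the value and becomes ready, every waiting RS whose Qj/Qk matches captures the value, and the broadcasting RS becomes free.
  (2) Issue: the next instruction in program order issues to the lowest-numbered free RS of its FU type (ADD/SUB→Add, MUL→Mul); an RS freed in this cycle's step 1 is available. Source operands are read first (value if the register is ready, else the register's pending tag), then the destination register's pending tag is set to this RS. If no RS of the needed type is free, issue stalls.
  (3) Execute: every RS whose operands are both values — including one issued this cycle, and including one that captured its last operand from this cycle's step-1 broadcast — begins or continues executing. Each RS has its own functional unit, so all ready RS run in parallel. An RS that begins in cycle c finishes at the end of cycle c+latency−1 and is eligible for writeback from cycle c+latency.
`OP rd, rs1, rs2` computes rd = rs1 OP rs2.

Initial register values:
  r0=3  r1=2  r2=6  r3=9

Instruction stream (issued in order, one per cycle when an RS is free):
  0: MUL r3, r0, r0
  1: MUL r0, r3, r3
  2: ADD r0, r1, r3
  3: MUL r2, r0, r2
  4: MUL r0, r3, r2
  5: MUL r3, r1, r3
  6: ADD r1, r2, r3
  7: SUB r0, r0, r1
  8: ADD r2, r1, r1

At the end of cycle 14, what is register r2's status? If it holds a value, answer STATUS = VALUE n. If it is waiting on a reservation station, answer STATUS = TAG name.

STATUS = VALUE 66

c1: issue MUL r3<-Mul1 | r0:3,r1:2,r2:6,r3:Mul1
c2: issue MUL r0<-Mul2 | r0:Mul2,r1:2,r2:6,r3:Mul1
c3: issue ADD r0<-Add1 | r0:Add1,r1:2,r2:6,r3:Mul1
c4: stall | r0:Add1,r1:2,r2:6,r3:Mul1
c5: stall | r0:Add1,r1:2,r2:6,r3:Mul1
c6: CDB Mul1=9; issue MUL r2<-Mul1 | r0:Add1,r1:2,r2:Mul1,r3:9
c7: stall | r0:Add1,r1:2,r2:Mul1,r3:9
c8: stall | r0:Add1,r1:2,r2:Mul1,r3:9
c9: CDB Add1=11; stall | r0:11,r1:2,r2:Mul1,r3:9
c10: stall | r0:11,r1:2,r2:Mul1,r3:9
c11: CDB Mul2=81; issue MUL r0<-Mul2 | r0:Mul2,r1:2,r2:Mul1,r3:9
c12: stall | r0:Mul2,r1:2,r2:Mul1,r3:9
c13: stall | r0:Mul2,r1:2,r2:Mul1,r3:9
c14: CDB Mul1=66; issue MUL r3<-Mul1 | r0:Mul2,r1:2,r2:66,r3:Mul1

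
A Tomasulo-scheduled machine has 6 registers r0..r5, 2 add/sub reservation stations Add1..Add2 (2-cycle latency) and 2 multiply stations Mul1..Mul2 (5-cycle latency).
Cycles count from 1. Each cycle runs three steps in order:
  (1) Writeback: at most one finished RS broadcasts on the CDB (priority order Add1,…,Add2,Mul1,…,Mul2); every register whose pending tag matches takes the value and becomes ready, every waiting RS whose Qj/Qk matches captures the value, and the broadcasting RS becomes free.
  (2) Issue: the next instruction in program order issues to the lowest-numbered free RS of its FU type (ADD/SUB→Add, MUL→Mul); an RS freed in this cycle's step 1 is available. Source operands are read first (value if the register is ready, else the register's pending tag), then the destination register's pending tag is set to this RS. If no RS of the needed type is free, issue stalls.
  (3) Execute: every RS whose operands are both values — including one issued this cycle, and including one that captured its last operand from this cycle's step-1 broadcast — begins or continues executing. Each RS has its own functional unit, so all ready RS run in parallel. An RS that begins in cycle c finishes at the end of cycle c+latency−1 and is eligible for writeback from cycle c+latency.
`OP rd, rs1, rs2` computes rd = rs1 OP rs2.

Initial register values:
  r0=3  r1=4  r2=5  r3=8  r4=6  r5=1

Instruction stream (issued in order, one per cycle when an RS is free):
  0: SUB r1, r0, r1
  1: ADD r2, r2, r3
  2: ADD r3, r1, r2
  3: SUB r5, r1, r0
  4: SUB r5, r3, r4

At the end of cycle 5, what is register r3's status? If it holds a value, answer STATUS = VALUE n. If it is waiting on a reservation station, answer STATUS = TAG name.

  c1: issue SUB r1<-Add1  regs: r0:3,r1:Add1,r2:5,r3:8,r4:6,r5:1
  c2: issue ADD r2<-Add2  regs: r0:3,r1:Add1,r2:Add2,r3:8,r4:6,r5:1
  c3: CDB Add1=-1; issue ADD r3<-Add1  regs: r0:3,r1:-1,r2:Add2,r3:Add1,r4:6,r5:1
  c4: CDB Add2=13; issue SUB r5<-Add2  regs: r0:3,r1:-1,r2:13,r3:Add1,r4:6,r5:Add2
  c5: stall  regs: r0:3,r1:-1,r2:13,r3:Add1,r4:6,r5:Add2

STATUS = TAG Add1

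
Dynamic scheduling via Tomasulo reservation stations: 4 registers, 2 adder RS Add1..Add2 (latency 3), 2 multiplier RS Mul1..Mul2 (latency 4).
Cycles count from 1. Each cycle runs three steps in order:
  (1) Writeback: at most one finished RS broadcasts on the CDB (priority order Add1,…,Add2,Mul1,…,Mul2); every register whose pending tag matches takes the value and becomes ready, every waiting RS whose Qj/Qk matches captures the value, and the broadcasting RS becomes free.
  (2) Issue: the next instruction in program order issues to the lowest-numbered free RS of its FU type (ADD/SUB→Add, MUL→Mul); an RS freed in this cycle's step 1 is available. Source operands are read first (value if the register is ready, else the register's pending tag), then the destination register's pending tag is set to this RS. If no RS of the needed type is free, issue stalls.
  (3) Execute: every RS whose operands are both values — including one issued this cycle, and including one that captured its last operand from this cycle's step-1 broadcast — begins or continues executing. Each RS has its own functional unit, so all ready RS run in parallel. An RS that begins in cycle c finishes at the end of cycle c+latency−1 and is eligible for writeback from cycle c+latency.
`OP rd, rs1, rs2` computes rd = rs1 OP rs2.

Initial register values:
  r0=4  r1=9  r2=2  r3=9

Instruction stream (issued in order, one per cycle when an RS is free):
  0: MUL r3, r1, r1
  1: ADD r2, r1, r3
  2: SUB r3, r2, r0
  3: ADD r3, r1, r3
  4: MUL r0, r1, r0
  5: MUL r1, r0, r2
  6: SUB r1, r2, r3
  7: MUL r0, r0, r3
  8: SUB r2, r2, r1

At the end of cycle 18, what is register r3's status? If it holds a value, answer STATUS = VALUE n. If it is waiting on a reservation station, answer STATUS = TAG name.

STATUS = VALUE 95

c1: issue MUL r3<-Mul1 | r0:4,r1:9,r2:2,r3:Mul1
c2: issue ADD r2<-Add1 | r0:4,r1:9,r2:Add1,r3:Mul1
c3: issue SUB r3<-Add2 | r0:4,r1:9,r2:Add1,r3:Add2
c4: stall | r0:4,r1:9,r2:Add1,r3:Add2
c5: CDB Mul1=81; stall | r0:4,r1:9,r2:Add1,r3:Add2
c6: stall | r0:4,r1:9,r2:Add1,r3:Add2
c7: stall | r0:4,r1:9,r2:Add1,r3:Add2
c8: CDB Add1=90; issue ADD r3<-Add1 | r0:4,r1:9,r2:90,r3:Add1
c9: issue MUL r0<-Mul1 | r0:Mul1,r1:9,r2:90,r3:Add1
c10: issue MUL r1<-Mul2 | r0:Mul1,r1:Mul2,r2:90,r3:Add1
c11: CDB Add2=86; issue SUB r1<-Add2 | r0:Mul1,r1:Add2,r2:90,r3:Add1
c12: stall | r0:Mul1,r1:Add2,r2:90,r3:Add1
c13: CDB Mul1=36; issue MUL r0<-Mul1 | r0:Mul1,r1:Add2,r2:90,r3:Add1
c14: CDB Add1=95; issue SUB r2<-Add1 | r0:Mul1,r1:Add2,r2:Add1,r3:95
c15: - | r0:Mul1,r1:Add2,r2:Add1,r3:95
c16: - | r0:Mul1,r1:Add2,r2:Add1,r3:95
c17: CDB Add2=-5 | r0:Mul1,r1:-5,r2:Add1,r3:95
c18: CDB Mul1=3420 | r0:3420,r1:-5,r2:Add1,r3:95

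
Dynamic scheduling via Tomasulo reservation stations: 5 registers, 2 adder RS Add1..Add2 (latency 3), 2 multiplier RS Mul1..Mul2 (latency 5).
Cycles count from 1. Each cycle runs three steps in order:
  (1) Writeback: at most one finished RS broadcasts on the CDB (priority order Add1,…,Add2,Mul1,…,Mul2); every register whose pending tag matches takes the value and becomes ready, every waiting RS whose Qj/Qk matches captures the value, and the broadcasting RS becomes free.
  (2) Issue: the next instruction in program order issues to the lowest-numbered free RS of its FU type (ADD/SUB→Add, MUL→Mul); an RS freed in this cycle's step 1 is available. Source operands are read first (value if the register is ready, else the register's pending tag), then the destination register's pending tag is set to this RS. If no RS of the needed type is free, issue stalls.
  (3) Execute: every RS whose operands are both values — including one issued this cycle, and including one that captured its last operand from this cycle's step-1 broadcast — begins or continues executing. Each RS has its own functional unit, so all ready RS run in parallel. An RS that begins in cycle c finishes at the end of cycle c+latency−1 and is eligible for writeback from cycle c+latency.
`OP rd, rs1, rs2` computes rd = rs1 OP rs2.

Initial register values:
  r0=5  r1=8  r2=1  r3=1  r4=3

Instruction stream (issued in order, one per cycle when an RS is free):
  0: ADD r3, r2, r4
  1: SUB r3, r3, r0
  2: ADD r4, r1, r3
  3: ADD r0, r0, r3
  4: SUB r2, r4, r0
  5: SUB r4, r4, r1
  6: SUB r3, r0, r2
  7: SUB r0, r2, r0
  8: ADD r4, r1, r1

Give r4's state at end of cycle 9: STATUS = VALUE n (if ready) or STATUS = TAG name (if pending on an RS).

STATUS = TAG Add1

  c1: issue ADD r3<-Add1  regs: r0:5,r1:8,r2:1,r3:Add1,r4:3
  c2: issue SUB r3<-Add2  regs: r0:5,r1:8,r2:1,r3:Add2,r4:3
  c3: stall  regs: r0:5,r1:8,r2:1,r3:Add2,r4:3
  c4: CDB Add1=4; issue ADD r4<-Add1  regs: r0:5,r1:8,r2:1,r3:Add2,r4:Add1
  c5: stall  regs: r0:5,r1:8,r2:1,r3:Add2,r4:Add1
  c6: stall  regs: r0:5,r1:8,r2:1,r3:Add2,r4:Add1
  c7: CDB Add2=-1; issue ADD r0<-Add2  regs: r0:Add2,r1:8,r2:1,r3:-1,r4:Add1
  c8: stall  regs: r0:Add2,r1:8,r2:1,r3:-1,r4:Add1
  c9: stall  regs: r0:Add2,r1:8,r2:1,r3:-1,r4:Add1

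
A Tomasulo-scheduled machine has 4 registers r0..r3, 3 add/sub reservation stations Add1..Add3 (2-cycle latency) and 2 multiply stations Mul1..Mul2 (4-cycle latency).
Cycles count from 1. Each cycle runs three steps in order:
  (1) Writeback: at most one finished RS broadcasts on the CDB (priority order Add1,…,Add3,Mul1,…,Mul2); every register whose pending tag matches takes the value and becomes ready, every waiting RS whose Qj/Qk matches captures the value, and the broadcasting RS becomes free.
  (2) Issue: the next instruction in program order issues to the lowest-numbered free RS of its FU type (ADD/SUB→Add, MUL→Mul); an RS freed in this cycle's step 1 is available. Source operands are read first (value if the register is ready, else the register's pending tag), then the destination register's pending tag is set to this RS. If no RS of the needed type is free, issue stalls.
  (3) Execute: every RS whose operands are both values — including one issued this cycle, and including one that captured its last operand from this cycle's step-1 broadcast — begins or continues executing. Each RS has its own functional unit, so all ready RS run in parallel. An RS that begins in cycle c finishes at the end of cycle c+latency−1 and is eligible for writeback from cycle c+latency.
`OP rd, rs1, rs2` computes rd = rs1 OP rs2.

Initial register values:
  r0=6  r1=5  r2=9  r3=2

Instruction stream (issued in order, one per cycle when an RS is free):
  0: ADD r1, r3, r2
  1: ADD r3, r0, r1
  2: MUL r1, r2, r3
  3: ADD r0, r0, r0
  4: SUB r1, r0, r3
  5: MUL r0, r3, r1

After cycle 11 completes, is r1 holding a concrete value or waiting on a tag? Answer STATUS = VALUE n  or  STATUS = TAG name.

STATUS = VALUE -5

c1: issue ADD r1<-Add1 | r0:6,r1:Add1,r2:9,r3:2
c2: issue ADD r3<-Add2 | r0:6,r1:Add1,r2:9,r3:Add2
c3: CDB Add1=11; issue MUL r1<-Mul1 | r0:6,r1:Mul1,r2:9,r3:Add2
c4: issue ADD r0<-Add1 | r0:Add1,r1:Mul1,r2:9,r3:Add2
c5: CDB Add2=17; issue SUB r1<-Add2 | r0:Add1,r1:Add2,r2:9,r3:17
c6: CDB Add1=12; issue MUL r0<-Mul2 | r0:Mul2,r1:Add2,r2:9,r3:17
c7: - | r0:Mul2,r1:Add2,r2:9,r3:17
c8: CDB Add2=-5 | r0:Mul2,r1:-5,r2:9,r3:17
c9: CDB Mul1=153 | r0:Mul2,r1:-5,r2:9,r3:17
c10: - | r0:Mul2,r1:-5,r2:9,r3:17
c11: - | r0:Mul2,r1:-5,r2:9,r3:17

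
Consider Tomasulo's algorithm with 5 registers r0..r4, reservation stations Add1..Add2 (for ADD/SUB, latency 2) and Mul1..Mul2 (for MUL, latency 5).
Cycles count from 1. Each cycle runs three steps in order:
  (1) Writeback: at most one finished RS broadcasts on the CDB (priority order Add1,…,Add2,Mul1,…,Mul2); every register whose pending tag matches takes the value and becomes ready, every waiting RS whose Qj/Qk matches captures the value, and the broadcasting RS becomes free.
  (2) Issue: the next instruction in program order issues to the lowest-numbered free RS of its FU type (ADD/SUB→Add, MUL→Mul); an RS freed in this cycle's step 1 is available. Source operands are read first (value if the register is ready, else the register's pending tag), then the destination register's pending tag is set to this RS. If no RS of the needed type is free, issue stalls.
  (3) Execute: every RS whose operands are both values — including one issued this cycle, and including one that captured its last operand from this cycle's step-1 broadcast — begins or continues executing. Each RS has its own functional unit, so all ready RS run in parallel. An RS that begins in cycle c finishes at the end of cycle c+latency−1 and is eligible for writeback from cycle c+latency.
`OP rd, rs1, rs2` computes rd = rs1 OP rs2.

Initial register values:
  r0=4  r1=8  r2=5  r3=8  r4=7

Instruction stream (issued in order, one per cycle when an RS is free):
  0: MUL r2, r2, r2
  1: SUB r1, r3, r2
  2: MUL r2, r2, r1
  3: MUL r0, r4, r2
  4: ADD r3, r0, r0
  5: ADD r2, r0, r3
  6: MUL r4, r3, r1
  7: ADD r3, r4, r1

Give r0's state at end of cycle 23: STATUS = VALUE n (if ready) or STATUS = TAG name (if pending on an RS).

c1: issue MUL r2<-Mul1 | r0:4,r1:8,r2:Mul1,r3:8,r4:7
c2: issue SUB r1<-Add1 | r0:4,r1:Add1,r2:Mul1,r3:8,r4:7
c3: issue MUL r2<-Mul2 | r0:4,r1:Add1,r2:Mul2,r3:8,r4:7
c4: stall | r0:4,r1:Add1,r2:Mul2,r3:8,r4:7
c5: stall | r0:4,r1:Add1,r2:Mul2,r3:8,r4:7
c6: CDB Mul1=25; issue MUL r0<-Mul1 | r0:Mul1,r1:Add1,r2:Mul2,r3:8,r4:7
c7: issue ADD r3<-Add2 | r0:Mul1,r1:Add1,r2:Mul2,r3:Add2,r4:7
c8: CDB Add1=-17; issue ADD r2<-Add1 | r0:Mul1,r1:-17,r2:Add1,r3:Add2,r4:7
c9: stall | r0:Mul1,r1:-17,r2:Add1,r3:Add2,r4:7
c10: stall | r0:Mul1,r1:-17,r2:Add1,r3:Add2,r4:7
c11: stall | r0:Mul1,r1:-17,r2:Add1,r3:Add2,r4:7
c12: stall | r0:Mul1,r1:-17,r2:Add1,r3:Add2,r4:7
c13: CDB Mul2=-425; issue MUL r4<-Mul2 | r0:Mul1,r1:-17,r2:Add1,r3:Add2,r4:Mul2
c14: stall | r0:Mul1,r1:-17,r2:Add1,r3:Add2,r4:Mul2
c15: stall | r0:Mul1,r1:-17,r2:Add1,r3:Add2,r4:Mul2
c16: stall | r0:Mul1,r1:-17,r2:Add1,r3:Add2,r4:Mul2
c17: stall | r0:Mul1,r1:-17,r2:Add1,r3:Add2,r4:Mul2
c18: CDB Mul1=-2975; stall | r0:-2975,r1:-17,r2:Add1,r3:Add2,r4:Mul2
c19: stall | r0:-2975,r1:-17,r2:Add1,r3:Add2,r4:Mul2
c20: CDB Add2=-5950; issue ADD r3<-Add2 | r0:-2975,r1:-17,r2:Add1,r3:Add2,r4:Mul2
c21: - | r0:-2975,r1:-17,r2:Add1,r3:Add2,r4:Mul2
c22: CDB Add1=-8925 | r0:-2975,r1:-17,r2:-8925,r3:Add2,r4:Mul2
c23: - | r0:-2975,r1:-17,r2:-8925,r3:Add2,r4:Mul2

STATUS = VALUE -2975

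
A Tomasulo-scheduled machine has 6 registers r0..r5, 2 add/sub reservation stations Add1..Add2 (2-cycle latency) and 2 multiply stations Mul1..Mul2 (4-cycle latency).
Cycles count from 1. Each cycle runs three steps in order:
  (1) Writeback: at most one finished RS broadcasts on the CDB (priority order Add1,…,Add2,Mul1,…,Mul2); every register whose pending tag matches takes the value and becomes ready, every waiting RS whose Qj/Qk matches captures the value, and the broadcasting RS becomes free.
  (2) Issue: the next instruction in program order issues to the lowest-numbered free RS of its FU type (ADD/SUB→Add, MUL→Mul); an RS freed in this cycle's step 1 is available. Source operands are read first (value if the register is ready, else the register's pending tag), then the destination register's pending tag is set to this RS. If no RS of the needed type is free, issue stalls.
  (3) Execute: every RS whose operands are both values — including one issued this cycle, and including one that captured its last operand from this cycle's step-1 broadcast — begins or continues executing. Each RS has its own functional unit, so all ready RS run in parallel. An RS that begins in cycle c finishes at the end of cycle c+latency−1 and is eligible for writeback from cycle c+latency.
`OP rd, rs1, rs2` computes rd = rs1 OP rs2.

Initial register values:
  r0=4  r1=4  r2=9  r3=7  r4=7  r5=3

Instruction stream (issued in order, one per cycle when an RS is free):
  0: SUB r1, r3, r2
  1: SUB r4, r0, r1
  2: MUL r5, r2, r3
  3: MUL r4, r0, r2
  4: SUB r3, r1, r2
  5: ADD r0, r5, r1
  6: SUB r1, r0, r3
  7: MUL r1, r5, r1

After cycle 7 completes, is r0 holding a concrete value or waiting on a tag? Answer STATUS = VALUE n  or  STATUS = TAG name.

c1: issue SUB r1<-Add1 | r0:4,r1:Add1,r2:9,r3:7,r4:7,r5:3
c2: issue SUB r4<-Add2 | r0:4,r1:Add1,r2:9,r3:7,r4:Add2,r5:3
c3: CDB Add1=-2; issue MUL r5<-Mul1 | r0:4,r1:-2,r2:9,r3:7,r4:Add2,r5:Mul1
c4: issue MUL r4<-Mul2 | r0:4,r1:-2,r2:9,r3:7,r4:Mul2,r5:Mul1
c5: CDB Add2=6; issue SUB r3<-Add1 | r0:4,r1:-2,r2:9,r3:Add1,r4:Mul2,r5:Mul1
c6: issue ADD r0<-Add2 | r0:Add2,r1:-2,r2:9,r3:Add1,r4:Mul2,r5:Mul1
c7: CDB Add1=-11; issue SUB r1<-Add1 | r0:Add2,r1:Add1,r2:9,r3:-11,r4:Mul2,r5:Mul1

STATUS = TAG Add2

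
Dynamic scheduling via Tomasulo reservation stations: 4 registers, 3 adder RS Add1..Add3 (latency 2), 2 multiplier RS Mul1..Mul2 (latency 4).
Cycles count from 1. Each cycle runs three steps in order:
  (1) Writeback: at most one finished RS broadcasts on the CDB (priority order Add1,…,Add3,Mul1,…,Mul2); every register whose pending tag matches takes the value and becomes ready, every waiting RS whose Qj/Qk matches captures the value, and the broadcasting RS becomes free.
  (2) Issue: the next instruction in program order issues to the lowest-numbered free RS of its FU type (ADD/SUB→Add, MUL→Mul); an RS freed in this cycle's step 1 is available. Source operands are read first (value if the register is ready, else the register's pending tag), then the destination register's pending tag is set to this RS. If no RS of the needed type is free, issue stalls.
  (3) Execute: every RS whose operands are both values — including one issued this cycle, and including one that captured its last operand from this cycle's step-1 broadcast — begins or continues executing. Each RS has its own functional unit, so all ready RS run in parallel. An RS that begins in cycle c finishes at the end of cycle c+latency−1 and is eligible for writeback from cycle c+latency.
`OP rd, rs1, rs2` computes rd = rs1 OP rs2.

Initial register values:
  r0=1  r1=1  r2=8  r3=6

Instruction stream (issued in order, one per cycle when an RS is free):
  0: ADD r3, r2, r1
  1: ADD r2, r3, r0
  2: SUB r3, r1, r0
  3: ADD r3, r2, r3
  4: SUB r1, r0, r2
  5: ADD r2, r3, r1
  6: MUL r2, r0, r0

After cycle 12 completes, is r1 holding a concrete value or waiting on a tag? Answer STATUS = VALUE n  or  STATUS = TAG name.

STATUS = VALUE -9

c1: issue ADD r3<-Add1 | r0:1,r1:1,r2:8,r3:Add1
c2: issue ADD r2<-Add2 | r0:1,r1:1,r2:Add2,r3:Add1
c3: CDB Add1=9; issue SUB r3<-Add1 | r0:1,r1:1,r2:Add2,r3:Add1
c4: issue ADD r3<-Add3 | r0:1,r1:1,r2:Add2,r3:Add3
c5: CDB Add1=0; issue SUB r1<-Add1 | r0:1,r1:Add1,r2:Add2,r3:Add3
c6: CDB Add2=10; issue ADD r2<-Add2 | r0:1,r1:Add1,r2:Add2,r3:Add3
c7: issue MUL r2<-Mul1 | r0:1,r1:Add1,r2:Mul1,r3:Add3
c8: CDB Add1=-9 | r0:1,r1:-9,r2:Mul1,r3:Add3
c9: CDB Add3=10 | r0:1,r1:-9,r2:Mul1,r3:10
c10: - | r0:1,r1:-9,r2:Mul1,r3:10
c11: CDB Add2=1 | r0:1,r1:-9,r2:Mul1,r3:10
c12: CDB Mul1=1 | r0:1,r1:-9,r2:1,r3:10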